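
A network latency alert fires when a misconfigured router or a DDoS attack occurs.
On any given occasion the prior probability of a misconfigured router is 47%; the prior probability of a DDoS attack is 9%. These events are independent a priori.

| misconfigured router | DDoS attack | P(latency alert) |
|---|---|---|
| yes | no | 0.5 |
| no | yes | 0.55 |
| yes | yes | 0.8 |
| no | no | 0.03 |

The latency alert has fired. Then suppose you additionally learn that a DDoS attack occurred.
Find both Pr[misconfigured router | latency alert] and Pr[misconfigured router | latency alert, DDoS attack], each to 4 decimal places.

Weight on misconfigured router=true, given the evidence: 0.213850 + 0.033840 = 0.247690
Denominator P(latency alert): 0.03*0.53*0.91 + 0.55*0.53*0.09 + 0.5*0.47*0.91 + 0.8*0.47*0.09 = 0.288394
P(misconfigured router | latency alert) = 0.247690/0.288394 ≈ 0.8589

Now condition on the additional information:
By total probability over both values of misconfigured router:
  P(latency alert | DDoS attack) = 0.55*0.53 + 0.8*0.47
        = 0.291500 + 0.376000 = 0.667500
Keeping only the misconfigured router-present terms gives 0.376000, so
  P(misconfigured router | latency alert, DDoS attack) = 0.376000 / 0.667500 ≈ 0.5633

Pr[misconfigured router | latency alert] ≈ 0.8589; Pr[misconfigured router | latency alert, DDoS attack] ≈ 0.5633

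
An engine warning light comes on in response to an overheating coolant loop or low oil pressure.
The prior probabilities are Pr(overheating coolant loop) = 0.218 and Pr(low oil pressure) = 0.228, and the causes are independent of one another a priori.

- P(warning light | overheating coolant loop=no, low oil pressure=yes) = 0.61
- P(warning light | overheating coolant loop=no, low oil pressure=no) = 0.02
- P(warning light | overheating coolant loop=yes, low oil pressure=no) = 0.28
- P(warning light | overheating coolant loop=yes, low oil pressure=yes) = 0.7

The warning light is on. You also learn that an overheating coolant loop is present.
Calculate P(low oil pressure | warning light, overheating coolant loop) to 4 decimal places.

P(warning light | overheating coolant loop) = 0.28·0.772 + 0.7·0.228 = 0.216160 + 0.159600 = 0.375760
Restricting to configurations with low oil pressure present: 0.7·0.228 = 0.159600.
P(low oil pressure | warning light, overheating coolant loop) = 0.159600 / 0.375760 ≈ 0.4247

P(low oil pressure | warning light, overheating coolant loop) ≈ 0.4247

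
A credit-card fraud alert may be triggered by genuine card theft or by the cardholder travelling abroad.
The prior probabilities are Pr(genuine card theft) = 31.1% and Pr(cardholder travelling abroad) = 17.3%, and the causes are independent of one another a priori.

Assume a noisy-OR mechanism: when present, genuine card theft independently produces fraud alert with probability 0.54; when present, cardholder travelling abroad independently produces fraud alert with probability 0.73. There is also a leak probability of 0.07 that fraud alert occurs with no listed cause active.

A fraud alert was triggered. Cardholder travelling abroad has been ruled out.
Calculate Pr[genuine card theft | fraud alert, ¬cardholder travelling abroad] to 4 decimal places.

Under noisy-OR, P(fraud alert | causes) = 1 − (1−0.07)·∏(1−qᵢ) over the active causes.
Sum P(fraud alert|·) weighted by the priors over both values of genuine card theft:
  P(fraud alert | ¬cardholder travelling abroad) = 0.07*0.689 + 0.5722*0.311
        = 0.048230 + 0.177954 = 0.226184
Keeping only the genuine card theft-present terms gives 0.177954, so
  P(genuine card theft | fraud alert, ¬cardholder travelling abroad) = 0.177954 / 0.226184 ≈ 0.7868

Pr[genuine card theft | fraud alert, ¬cardholder travelling abroad] ≈ 0.7868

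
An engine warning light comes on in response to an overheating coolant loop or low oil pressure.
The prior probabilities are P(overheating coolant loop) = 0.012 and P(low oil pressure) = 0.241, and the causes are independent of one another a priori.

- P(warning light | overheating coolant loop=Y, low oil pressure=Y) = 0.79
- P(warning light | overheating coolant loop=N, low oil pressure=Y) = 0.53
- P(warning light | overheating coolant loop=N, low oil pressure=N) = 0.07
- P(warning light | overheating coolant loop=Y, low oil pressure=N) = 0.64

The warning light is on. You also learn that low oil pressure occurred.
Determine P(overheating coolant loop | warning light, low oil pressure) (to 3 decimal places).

P(warning light | low oil pressure) = 0.53×0.988 + 0.79×0.012 = 0.523640 + 0.009480 = 0.533120
Of this, 0.009480 comes from 0.79×0.012 (the overheating coolant loop=true cases).
P(overheating coolant loop | warning light, low oil pressure) = 0.009480 / 0.533120 ≈ 0.018

P(overheating coolant loop | warning light, low oil pressure) ≈ 0.018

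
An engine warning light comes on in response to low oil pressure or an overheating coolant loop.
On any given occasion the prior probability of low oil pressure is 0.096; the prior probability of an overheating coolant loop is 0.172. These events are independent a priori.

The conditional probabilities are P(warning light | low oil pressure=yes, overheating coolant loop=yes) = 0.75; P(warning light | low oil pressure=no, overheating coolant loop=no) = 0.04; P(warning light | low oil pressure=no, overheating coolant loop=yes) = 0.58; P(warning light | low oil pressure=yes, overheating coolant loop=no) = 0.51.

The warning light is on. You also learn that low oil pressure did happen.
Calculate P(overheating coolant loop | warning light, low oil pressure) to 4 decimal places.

Sum P(warning light|·) weighted by the priors over both values of overheating coolant loop:
  P(warning light | low oil pressure) = 0.51*0.828 + 0.75*0.172
        = 0.422280 + 0.129000 = 0.551280
The terms with overheating coolant loop present sum to 0.129000, so
  P(overheating coolant loop | warning light, low oil pressure) = 0.129000 / 0.551280 ≈ 0.2340

P(overheating coolant loop | warning light, low oil pressure) ≈ 0.2340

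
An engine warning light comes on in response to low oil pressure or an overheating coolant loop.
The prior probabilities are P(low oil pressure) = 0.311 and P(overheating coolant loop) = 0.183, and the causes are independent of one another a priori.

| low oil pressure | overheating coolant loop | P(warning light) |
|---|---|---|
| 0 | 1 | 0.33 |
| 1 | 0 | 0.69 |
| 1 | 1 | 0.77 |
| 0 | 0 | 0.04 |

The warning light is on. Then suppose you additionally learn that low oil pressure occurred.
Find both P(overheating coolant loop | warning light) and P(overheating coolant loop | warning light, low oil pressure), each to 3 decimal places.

P(warning light) = 0.04*0.689*0.817 + 0.33*0.689*0.183 + 0.69*0.311*0.817 + 0.77*0.311*0.183 = 0.022517 + 0.041609 + 0.175320 + 0.043823 = 0.283269
Of this, 0.085432 comes from 0.041609 + 0.043823 (the overheating coolant loop=true cases).
P(overheating coolant loop | warning light) = 0.085432 / 0.283269 ≈ 0.302

With the extra evidence:
P(warning light | low oil pressure) = 0.69×0.817 + 0.77×0.183 = 0.563730 + 0.140910 = 0.704640
Of this, 0.140910 comes from 0.77×0.183 (the overheating coolant loop=true cases).
Hence the posterior is 0.140910/0.704640 ≈ 0.200.
The drop from 0.302 to 0.200 is the explaining-away (discounting) effect.

P(overheating coolant loop | warning light) ≈ 0.302; P(overheating coolant loop | warning light, low oil pressure) ≈ 0.200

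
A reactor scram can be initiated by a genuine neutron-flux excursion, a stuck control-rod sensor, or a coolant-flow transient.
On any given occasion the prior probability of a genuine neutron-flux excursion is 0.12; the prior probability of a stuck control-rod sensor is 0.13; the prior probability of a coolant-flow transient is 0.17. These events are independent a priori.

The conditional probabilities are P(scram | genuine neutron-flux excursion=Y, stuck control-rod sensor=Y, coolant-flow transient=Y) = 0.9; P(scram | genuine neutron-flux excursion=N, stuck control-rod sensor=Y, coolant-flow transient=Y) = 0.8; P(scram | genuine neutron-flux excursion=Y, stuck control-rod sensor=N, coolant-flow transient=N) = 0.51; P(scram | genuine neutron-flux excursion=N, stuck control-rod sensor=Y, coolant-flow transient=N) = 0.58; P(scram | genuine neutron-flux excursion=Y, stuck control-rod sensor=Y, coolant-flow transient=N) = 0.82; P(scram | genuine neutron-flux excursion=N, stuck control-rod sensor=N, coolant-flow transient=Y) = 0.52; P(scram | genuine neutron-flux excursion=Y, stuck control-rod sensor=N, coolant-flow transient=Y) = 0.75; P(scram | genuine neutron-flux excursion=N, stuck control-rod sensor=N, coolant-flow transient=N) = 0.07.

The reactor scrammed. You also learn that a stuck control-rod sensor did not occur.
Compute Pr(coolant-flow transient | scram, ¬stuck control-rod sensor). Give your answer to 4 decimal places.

Pr(coolant-flow transient | scram, ¬stuck control-rod sensor) ≈ 0.4774

P(scram | ¬stuck control-rod sensor) = 0.07*0.88*0.83 + 0.52*0.88*0.17 + 0.51*0.12*0.83 + 0.75*0.12*0.17 = 0.051128 + 0.077792 + 0.050796 + 0.015300 = 0.195016
Restricting to configurations with coolant-flow transient present: 0.077792 + 0.015300 = 0.093092.
Hence the posterior is 0.093092/0.195016 ≈ 0.4774.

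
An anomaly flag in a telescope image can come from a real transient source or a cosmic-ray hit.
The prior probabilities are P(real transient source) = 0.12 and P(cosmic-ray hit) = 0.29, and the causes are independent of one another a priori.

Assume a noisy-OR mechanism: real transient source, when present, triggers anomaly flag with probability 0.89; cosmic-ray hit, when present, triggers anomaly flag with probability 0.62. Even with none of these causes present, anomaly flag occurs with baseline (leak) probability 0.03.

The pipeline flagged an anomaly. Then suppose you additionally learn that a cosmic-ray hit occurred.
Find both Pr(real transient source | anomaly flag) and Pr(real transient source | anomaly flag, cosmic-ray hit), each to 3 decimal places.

Pr(real transient source | anomaly flag) ≈ 0.378; Pr(real transient source | anomaly flag, cosmic-ray hit) ≈ 0.172

Under noisy-OR, P(anomaly flag | causes) = 1 − (1−0.03)·∏(1−qᵢ) over the active causes.
Enumerate the 4 (real transient source, cosmic-ray hit) configurations and weight by the priors:
  P(anomaly flag) = 0.03·0.88·0.71 + 0.6314·0.88·0.29 + 0.8933·0.12·0.71 + 0.959454·0.12·0.29
        = 0.018744 + 0.161133 + 0.076109 + 0.033389 = 0.289375
Configurations with real transient source contribute 0.109498, so
  P(real transient source | anomaly flag) = 0.109498 / 0.289375 ≈ 0.378

Now also conditioning on cosmic-ray hit=true:
Weight on real transient source=true, given the evidence: 0.959454*0.12 = 0.115134
Denominator P(anomaly flag | cosmic-ray hit): 0.6314*0.88 + 0.959454*0.12 = 0.670766
P(real transient source | anomaly flag, cosmic-ray hit) = 0.115134/0.670766 ≈ 0.172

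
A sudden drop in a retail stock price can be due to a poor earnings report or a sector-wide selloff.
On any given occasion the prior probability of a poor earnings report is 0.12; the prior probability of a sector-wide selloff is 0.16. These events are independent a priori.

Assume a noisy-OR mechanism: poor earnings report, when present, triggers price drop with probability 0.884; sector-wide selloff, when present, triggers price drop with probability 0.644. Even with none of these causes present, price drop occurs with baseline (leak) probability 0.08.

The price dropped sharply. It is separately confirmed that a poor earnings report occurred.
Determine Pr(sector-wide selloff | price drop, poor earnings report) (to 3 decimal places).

Under noisy-OR, P(price drop | causes) = 1 − (1−0.08)·∏(1−qᵢ) over the active causes.
P(price drop | poor earnings report) = 0.89328×0.84 + 0.962008×0.16 = 0.750355 + 0.153921 = 0.904276
Restricting to configurations with sector-wide selloff present: 0.962008×0.16 = 0.153921.
So P(sector-wide selloff | price drop, poor earnings report) = 0.153921/0.904276 ≈ 0.170.

Pr(sector-wide selloff | price drop, poor earnings report) ≈ 0.170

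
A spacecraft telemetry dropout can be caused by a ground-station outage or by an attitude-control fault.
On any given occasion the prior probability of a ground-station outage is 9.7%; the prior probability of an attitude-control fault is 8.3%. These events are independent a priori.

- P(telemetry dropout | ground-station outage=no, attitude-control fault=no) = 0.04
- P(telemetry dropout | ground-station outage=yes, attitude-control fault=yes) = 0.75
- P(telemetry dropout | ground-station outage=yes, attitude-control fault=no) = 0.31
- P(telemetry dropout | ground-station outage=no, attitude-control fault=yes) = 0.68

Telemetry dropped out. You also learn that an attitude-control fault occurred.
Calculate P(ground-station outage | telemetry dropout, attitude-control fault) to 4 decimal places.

P(telemetry dropout | attitude-control fault) = 0.68·0.903 + 0.75·0.097 = 0.614040 + 0.072750 = 0.686790
Restricting to configurations with ground-station outage present: 0.75·0.097 = 0.072750.
Hence the posterior is 0.072750/0.686790 ≈ 0.1059.

P(ground-station outage | telemetry dropout, attitude-control fault) ≈ 0.1059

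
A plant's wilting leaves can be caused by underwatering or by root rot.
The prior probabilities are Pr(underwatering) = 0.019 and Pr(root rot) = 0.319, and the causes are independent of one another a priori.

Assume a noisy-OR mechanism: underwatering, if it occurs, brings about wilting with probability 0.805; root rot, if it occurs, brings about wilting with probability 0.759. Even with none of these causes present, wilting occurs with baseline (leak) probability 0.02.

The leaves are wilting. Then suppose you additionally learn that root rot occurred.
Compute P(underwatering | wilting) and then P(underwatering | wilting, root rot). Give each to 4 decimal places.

Under noisy-OR, P(wilting | causes) = 1 − (1−0.02)·∏(1−qᵢ) over the active causes.
Weight on underwatering=true, given the evidence: 0.010466 + 0.005782 = 0.016248
The normalizing constant is 0.02·0.981·0.681 + 0.76382·0.981·0.319 + 0.8089·0.019·0.681 + 0.953945·0.019·0.319 = 0.268638
Posterior = 0.016248 / 0.268638 ≈ 0.0605

Now condition on the additional information:
P(wilting | root rot) = 0.76382*0.981 + 0.953945*0.019 = 0.749307 + 0.018125 = 0.767432
Of this, 0.018125 comes from 0.953945*0.019 (the underwatering=true cases).
So P(underwatering | wilting, root rot) = 0.018125/0.767432 ≈ 0.0236.
The drop from 0.0605 to 0.0236 is the explaining-away (discounting) effect.

P(underwatering | wilting) ≈ 0.0605; P(underwatering | wilting, root rot) ≈ 0.0236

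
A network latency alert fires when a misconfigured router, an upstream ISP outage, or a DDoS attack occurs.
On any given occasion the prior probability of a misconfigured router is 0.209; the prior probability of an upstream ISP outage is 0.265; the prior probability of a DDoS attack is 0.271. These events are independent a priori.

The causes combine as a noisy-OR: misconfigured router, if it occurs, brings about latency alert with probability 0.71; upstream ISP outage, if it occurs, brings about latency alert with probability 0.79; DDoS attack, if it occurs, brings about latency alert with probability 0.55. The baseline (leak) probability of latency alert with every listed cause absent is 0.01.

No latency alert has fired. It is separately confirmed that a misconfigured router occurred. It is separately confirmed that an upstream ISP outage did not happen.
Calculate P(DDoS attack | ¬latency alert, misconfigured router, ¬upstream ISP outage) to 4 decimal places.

P(DDoS attack | ¬latency alert, misconfigured router, ¬upstream ISP outage) ≈ 0.1433

Under noisy-OR, P(latency alert | causes) = 1 − (1−0.01)·∏(1−qᵢ) over the active causes.
For the numerator, keep only DDoS attack=true terms: 0.129195×0.271 = 0.035012
Normalizer over all consistent configurations: 0.2871×0.729 + 0.129195×0.271 = 0.244308
Posterior = 0.035012 / 0.244308 ≈ 0.1433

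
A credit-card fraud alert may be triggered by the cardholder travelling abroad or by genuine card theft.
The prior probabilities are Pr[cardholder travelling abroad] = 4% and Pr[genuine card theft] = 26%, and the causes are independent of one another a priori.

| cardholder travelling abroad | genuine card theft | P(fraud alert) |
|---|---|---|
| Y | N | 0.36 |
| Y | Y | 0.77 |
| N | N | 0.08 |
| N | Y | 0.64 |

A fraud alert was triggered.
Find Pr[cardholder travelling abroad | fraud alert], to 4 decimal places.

Numerator (weight on configurations with cardholder travelling abroad): 0.010656 + 0.008008 = 0.018664
Normalizer over all consistent configurations: 0.08×0.96×0.74 + 0.64×0.96×0.26 + 0.36×0.04×0.74 + 0.77×0.04×0.26 = 0.235240
P(cardholder travelling abroad | fraud alert) = 0.018664/0.235240 ≈ 0.0793

Pr[cardholder travelling abroad | fraud alert] ≈ 0.0793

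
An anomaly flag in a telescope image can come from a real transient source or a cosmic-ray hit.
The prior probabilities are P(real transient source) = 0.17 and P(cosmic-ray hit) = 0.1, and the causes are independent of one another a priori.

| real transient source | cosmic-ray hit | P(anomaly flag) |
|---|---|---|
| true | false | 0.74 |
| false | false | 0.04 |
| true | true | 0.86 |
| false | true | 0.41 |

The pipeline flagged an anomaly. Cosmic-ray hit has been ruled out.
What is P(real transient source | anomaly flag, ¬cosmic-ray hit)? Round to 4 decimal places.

P(real transient source | anomaly flag, ¬cosmic-ray hit) ≈ 0.7912

Enumerate both values of real transient source and weight by the priors:
  P(anomaly flag | ¬cosmic-ray hit) = 0.04×0.83 + 0.74×0.17
        = 0.033200 + 0.125800 = 0.159000
The terms with real transient source present sum to 0.125800, so
  P(real transient source | anomaly flag, ¬cosmic-ray hit) = 0.125800 / 0.159000 ≈ 0.7912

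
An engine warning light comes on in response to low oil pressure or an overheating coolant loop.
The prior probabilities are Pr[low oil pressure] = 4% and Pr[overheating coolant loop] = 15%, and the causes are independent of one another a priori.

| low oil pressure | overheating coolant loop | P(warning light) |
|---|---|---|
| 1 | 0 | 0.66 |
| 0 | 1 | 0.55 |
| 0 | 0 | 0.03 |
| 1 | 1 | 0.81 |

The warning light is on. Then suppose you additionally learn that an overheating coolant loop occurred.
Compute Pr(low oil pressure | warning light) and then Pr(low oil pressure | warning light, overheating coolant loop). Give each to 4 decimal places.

Pr(low oil pressure | warning light) ≈ 0.2084; Pr(low oil pressure | warning light, overheating coolant loop) ≈ 0.0578

P(warning light) = 0.03×0.96×0.85 + 0.55×0.96×0.15 + 0.66×0.04×0.85 + 0.81×0.04×0.15 = 0.024480 + 0.079200 + 0.022440 + 0.004860 = 0.130980
The low oil pressure-present share is 0.022440 + 0.004860 = 0.027300.
Hence the posterior is 0.027300/0.130980 ≈ 0.2084.

Now condition on the additional information:
For the numerator, keep only low oil pressure=true terms: 0.81·0.04 = 0.032400
The normalizing constant is 0.55·0.96 + 0.81·0.04 = 0.560400
P(low oil pressure | warning light, overheating coolant loop) = 0.032400/0.560400 ≈ 0.0578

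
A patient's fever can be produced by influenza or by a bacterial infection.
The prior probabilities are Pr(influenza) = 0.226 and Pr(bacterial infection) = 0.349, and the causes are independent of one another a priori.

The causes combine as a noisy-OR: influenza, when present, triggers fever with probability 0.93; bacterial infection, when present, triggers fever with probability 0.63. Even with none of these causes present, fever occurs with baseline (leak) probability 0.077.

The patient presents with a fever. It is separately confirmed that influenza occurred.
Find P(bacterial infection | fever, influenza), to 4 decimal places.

P(bacterial infection | fever, influenza) ≈ 0.3587

Under noisy-OR, P(fever | causes) = 1 − (1−0.077)·∏(1−qᵢ) over the active causes.
P(fever | influenza) = 0.93539*0.651 + 0.976094*0.349 = 0.608939 + 0.340657 = 0.949596
Restricting to configurations with bacterial infection present: 0.976094*0.349 = 0.340657.
P(bacterial infection | fever, influenza) = 0.340657 / 0.949596 ≈ 0.3587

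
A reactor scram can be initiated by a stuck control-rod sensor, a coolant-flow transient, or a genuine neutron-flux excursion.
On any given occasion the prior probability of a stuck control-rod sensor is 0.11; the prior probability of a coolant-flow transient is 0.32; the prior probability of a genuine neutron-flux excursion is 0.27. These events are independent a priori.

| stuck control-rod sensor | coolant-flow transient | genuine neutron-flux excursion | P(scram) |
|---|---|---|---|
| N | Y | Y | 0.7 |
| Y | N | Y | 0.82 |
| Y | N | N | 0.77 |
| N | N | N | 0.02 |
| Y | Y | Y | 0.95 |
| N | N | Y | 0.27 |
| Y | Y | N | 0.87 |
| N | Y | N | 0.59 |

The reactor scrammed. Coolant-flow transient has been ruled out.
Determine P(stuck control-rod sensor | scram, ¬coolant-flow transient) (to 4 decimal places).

P(stuck control-rod sensor | scram, ¬coolant-flow transient) ≈ 0.5253

By total probability over the 4 (stuck control-rod sensor, genuine neutron-flux excursion) configurations:
  P(scram | ¬coolant-flow transient) = 0.02×0.89×0.73 + 0.27×0.89×0.27 + 0.77×0.11×0.73 + 0.82×0.11×0.27
        = 0.012994 + 0.064881 + 0.061831 + 0.024354 = 0.164060
The terms with stuck control-rod sensor present sum to 0.086185, so
  P(stuck control-rod sensor | scram, ¬coolant-flow transient) = 0.086185 / 0.164060 ≈ 0.5253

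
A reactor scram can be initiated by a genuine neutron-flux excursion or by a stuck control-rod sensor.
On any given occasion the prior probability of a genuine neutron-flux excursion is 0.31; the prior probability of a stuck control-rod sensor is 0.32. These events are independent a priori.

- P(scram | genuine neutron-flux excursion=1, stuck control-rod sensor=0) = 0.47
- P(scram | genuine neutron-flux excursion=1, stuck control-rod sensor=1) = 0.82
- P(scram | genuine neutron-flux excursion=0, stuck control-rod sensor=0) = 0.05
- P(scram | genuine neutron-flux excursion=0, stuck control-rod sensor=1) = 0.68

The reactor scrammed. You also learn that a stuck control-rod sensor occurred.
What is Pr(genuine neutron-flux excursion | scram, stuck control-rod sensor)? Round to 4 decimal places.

P(scram | stuck control-rod sensor) = 0.68*0.69 + 0.82*0.31 = 0.469200 + 0.254200 = 0.723400
Of this, 0.254200 comes from 0.82*0.31 (the genuine neutron-flux excursion=true cases).
Hence the posterior is 0.254200/0.723400 ≈ 0.3514.

Pr(genuine neutron-flux excursion | scram, stuck control-rod sensor) ≈ 0.3514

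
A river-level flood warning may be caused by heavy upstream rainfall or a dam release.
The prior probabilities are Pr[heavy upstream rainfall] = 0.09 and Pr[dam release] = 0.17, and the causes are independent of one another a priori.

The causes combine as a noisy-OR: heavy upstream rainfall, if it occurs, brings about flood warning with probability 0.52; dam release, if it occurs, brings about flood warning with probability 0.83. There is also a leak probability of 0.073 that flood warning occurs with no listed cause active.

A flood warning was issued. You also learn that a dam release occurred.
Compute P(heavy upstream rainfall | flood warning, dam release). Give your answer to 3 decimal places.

P(heavy upstream rainfall | flood warning, dam release) ≈ 0.098

Under noisy-OR, P(flood warning | causes) = 1 − (1−0.073)·∏(1−qᵢ) over the active causes.
For the numerator, keep only heavy upstream rainfall=true terms: 0.924357·0.09 = 0.083192
Normalizer over all consistent configurations: 0.84241·0.91 + 0.924357·0.09 = 0.849785
P(heavy upstream rainfall | flood warning, dam release) = 0.083192/0.849785 ≈ 0.098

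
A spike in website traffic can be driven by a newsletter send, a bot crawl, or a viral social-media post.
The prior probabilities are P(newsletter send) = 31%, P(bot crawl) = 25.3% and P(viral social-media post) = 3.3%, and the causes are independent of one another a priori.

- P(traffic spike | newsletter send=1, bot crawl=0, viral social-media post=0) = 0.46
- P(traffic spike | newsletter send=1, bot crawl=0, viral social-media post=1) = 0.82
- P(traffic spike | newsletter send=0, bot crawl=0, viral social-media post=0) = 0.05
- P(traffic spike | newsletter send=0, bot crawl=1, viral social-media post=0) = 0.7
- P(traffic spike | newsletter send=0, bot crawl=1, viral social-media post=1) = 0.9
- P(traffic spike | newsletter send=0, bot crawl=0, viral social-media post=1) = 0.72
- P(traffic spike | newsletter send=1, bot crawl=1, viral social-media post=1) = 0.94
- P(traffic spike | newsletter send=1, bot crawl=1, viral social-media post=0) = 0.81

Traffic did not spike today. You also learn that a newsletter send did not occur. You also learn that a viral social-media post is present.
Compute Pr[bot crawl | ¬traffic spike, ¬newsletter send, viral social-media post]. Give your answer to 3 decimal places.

Numerator (weight on configurations with bot crawl): 0.1·0.253 = 0.025300
Denominator P(¬traffic spike | ¬newsletter send, viral social-media post): 0.28·0.747 + 0.1·0.253 = 0.234460
P(bot crawl | ¬traffic spike, ¬newsletter send, viral social-media post) = 0.025300/0.234460 ≈ 0.108

Pr[bot crawl | ¬traffic spike, ¬newsletter send, viral social-media post] ≈ 0.108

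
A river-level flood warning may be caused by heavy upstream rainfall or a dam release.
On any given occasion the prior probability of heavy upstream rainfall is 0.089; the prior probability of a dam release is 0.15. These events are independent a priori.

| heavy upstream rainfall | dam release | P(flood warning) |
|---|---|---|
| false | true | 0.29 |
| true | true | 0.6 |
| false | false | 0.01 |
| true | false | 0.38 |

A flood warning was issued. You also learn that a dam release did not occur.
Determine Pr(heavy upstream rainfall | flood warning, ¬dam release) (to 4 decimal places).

Pr(heavy upstream rainfall | flood warning, ¬dam release) ≈ 0.7878

Sum P(flood warning|·) weighted by the priors over both values of heavy upstream rainfall:
  P(flood warning | ¬dam release) = 0.01×0.911 + 0.38×0.089
        = 0.009110 + 0.033820 = 0.042930
Keeping only the heavy upstream rainfall-present terms gives 0.033820, so
  P(heavy upstream rainfall | flood warning, ¬dam release) = 0.033820 / 0.042930 ≈ 0.7878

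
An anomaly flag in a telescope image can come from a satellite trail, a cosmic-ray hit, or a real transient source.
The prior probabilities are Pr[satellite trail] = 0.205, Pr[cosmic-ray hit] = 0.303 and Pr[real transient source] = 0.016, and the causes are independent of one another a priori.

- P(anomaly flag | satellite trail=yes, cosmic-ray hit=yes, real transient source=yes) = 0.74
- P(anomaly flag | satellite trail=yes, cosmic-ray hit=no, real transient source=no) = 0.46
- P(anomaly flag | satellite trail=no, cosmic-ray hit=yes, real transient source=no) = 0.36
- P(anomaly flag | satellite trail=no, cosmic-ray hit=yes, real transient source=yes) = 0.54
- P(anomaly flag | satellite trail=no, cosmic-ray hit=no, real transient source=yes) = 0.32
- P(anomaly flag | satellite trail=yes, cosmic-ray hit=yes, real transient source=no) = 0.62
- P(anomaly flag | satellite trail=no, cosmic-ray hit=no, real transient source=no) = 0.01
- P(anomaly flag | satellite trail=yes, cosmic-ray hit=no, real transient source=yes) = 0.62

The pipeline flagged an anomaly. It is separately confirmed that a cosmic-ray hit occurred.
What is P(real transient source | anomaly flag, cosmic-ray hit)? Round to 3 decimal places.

P(anomaly flag | cosmic-ray hit) = 0.36*0.795*0.984 + 0.54*0.795*0.016 + 0.62*0.205*0.984 + 0.74*0.205*0.016 = 0.281621 + 0.006869 + 0.125066 + 0.002427 = 0.415983
Of this, 0.009296 comes from 0.006869 + 0.002427 (the real transient source=true cases).
Hence the posterior is 0.009296/0.415983 ≈ 0.022.

P(real transient source | anomaly flag, cosmic-ray hit) ≈ 0.022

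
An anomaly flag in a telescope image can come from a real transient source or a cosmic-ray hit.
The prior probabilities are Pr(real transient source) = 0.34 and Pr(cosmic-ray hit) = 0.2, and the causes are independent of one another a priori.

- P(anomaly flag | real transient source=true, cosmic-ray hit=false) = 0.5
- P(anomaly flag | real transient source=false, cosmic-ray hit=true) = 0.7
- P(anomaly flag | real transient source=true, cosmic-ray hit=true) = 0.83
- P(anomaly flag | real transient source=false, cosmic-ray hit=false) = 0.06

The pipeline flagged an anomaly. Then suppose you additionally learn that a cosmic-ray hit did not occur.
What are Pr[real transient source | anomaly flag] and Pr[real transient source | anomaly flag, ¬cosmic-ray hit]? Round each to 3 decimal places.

By total probability over the 4 (real transient source, cosmic-ray hit) configurations:
  P(anomaly flag) = 0.06×0.66×0.8 + 0.7×0.66×0.2 + 0.5×0.34×0.8 + 0.83×0.34×0.2
        = 0.031680 + 0.092400 + 0.136000 + 0.056440 = 0.316520
The terms with real transient source present sum to 0.192440, so
  P(real transient source | anomaly flag) = 0.192440 / 0.316520 ≈ 0.608

Now condition on the additional information:
P(anomaly flag | ¬cosmic-ray hit) = 0.06×0.66 + 0.5×0.34 = 0.039600 + 0.170000 = 0.209600
The real transient source-present share is 0.5×0.34 = 0.170000.
So P(real transient source | anomaly flag, ¬cosmic-ray hit) = 0.170000/0.209600 ≈ 0.811.
Ruling out cosmic-ray hit raises the posterior on real transient source — the flip side of explaining away.

Pr[real transient source | anomaly flag] ≈ 0.608; Pr[real transient source | anomaly flag, ¬cosmic-ray hit] ≈ 0.811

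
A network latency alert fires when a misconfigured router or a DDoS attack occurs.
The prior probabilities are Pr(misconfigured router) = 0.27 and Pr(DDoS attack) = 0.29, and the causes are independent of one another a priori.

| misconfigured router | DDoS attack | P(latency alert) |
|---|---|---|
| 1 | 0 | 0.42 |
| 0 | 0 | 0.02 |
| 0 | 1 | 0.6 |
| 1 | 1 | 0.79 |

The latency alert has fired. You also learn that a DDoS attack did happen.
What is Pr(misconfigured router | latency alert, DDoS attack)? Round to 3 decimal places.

Pr(misconfigured router | latency alert, DDoS attack) ≈ 0.327

P(latency alert | DDoS attack) = 0.6*0.73 + 0.79*0.27 = 0.438000 + 0.213300 = 0.651300
Restricting to configurations with misconfigured router present: 0.79*0.27 = 0.213300.
P(misconfigured router | latency alert, DDoS attack) = 0.213300 / 0.651300 ≈ 0.327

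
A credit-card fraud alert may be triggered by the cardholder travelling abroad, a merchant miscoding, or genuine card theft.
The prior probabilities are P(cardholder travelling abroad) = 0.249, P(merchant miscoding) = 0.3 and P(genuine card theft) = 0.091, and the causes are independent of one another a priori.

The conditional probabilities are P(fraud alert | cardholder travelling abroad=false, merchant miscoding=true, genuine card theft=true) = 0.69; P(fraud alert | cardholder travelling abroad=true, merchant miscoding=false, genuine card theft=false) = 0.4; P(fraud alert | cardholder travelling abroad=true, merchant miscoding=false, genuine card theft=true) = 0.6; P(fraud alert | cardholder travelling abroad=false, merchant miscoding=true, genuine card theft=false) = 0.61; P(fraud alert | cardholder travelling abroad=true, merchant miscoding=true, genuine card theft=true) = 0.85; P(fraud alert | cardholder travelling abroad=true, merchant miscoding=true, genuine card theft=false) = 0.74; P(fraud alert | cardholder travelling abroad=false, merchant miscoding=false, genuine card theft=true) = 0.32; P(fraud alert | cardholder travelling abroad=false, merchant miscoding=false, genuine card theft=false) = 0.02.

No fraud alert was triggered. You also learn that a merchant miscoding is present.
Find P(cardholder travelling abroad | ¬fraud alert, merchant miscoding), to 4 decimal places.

P(¬fraud alert | merchant miscoding) = 0.39*0.751*0.909 + 0.31*0.751*0.091 + 0.26*0.249*0.909 + 0.15*0.249*0.091 = 0.266237 + 0.021186 + 0.058849 + 0.003399 = 0.349671
Of this, 0.062248 comes from 0.058849 + 0.003399 (the cardholder travelling abroad=true cases).
So P(cardholder travelling abroad | ¬fraud alert, merchant miscoding) = 0.062248/0.349671 ≈ 0.1780.

P(cardholder travelling abroad | ¬fraud alert, merchant miscoding) ≈ 0.1780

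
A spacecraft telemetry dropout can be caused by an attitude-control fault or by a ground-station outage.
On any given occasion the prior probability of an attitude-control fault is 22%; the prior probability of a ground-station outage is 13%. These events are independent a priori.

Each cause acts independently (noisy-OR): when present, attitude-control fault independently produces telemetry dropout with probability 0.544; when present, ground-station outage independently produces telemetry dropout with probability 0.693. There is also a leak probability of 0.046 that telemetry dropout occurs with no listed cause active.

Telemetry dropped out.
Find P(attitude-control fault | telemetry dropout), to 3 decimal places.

Under noisy-OR, P(telemetry dropout | causes) = 1 − (1−0.046)·∏(1−qᵢ) over the active causes.
P(telemetry dropout) = 0.046×0.78×0.87 + 0.707122×0.78×0.13 + 0.564976×0.22×0.87 + 0.866448×0.22×0.13 = 0.031216 + 0.071702 + 0.108136 + 0.024780 = 0.235834
Restricting to configurations with attitude-control fault present: 0.108136 + 0.024780 = 0.132916.
Hence the posterior is 0.132916/0.235834 ≈ 0.564.

P(attitude-control fault | telemetry dropout) ≈ 0.564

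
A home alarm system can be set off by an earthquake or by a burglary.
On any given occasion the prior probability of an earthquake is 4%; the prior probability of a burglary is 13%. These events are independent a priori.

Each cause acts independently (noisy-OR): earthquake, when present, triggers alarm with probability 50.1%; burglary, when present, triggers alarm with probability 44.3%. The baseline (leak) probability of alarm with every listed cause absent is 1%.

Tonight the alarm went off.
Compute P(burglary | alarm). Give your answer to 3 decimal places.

P(burglary | alarm) ≈ 0.697

Under noisy-OR, P(alarm | causes) = 1 − (1−0.01)·∏(1−qᵢ) over the active causes.
P(alarm) = 0.01·0.96·0.87 + 0.44857·0.96·0.13 + 0.50599·0.04·0.87 + 0.724836·0.04·0.13 = 0.008352 + 0.055982 + 0.017608 + 0.003769 = 0.085711
The burglary-present share is 0.055982 + 0.003769 = 0.059751.
Hence the posterior is 0.059751/0.085711 ≈ 0.697.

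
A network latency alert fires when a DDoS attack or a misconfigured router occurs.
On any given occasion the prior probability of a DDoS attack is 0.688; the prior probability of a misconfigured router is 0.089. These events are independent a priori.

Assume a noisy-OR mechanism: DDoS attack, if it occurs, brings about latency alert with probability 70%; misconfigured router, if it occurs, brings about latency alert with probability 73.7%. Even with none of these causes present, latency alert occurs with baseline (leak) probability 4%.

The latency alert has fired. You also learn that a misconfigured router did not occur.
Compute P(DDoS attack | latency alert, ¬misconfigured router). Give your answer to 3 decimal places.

Under noisy-OR, P(latency alert | causes) = 1 − (1−0.04)·∏(1−qᵢ) over the active causes.
By total probability over both values of DDoS attack:
  P(latency alert | ¬misconfigured router) = 0.04·0.312 + 0.712·0.688
        = 0.012480 + 0.489856 = 0.502336
The terms with DDoS attack present sum to 0.489856, so
  P(DDoS attack | latency alert, ¬misconfigured router) = 0.489856 / 0.502336 ≈ 0.975

P(DDoS attack | latency alert, ¬misconfigured router) ≈ 0.975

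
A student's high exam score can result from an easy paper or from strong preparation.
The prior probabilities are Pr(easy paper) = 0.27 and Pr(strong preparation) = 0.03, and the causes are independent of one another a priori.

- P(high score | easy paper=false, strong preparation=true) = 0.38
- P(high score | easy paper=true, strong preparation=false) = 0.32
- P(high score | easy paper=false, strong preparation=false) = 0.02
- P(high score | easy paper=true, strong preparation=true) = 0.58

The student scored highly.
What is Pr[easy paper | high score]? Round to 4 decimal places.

For the numerator, keep only easy paper=true terms: 0.083808 + 0.004698 = 0.088506
Denominator P(high score): 0.02*0.73*0.97 + 0.38*0.73*0.03 + 0.32*0.27*0.97 + 0.58*0.27*0.03 = 0.110990
P(easy paper | high score) = 0.088506/0.110990 ≈ 0.7974

Pr[easy paper | high score] ≈ 0.7974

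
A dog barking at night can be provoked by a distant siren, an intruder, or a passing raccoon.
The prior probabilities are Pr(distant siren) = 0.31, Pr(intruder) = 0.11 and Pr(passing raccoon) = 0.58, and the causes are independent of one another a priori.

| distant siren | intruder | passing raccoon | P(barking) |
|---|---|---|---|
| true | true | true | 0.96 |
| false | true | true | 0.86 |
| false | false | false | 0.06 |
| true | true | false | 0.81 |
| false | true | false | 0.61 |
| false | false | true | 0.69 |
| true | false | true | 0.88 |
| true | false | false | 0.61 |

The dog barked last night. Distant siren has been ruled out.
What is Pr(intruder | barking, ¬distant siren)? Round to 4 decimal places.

By total probability over the 4 (intruder, passing raccoon) configurations:
  P(barking | ¬distant siren) = 0.06·0.89·0.42 + 0.69·0.89·0.58 + 0.61·0.11·0.42 + 0.86·0.11·0.58
        = 0.022428 + 0.356178 + 0.028182 + 0.054868 = 0.461656
Keeping only the intruder-present terms gives 0.083050, so
  P(intruder | barking, ¬distant siren) = 0.083050 / 0.461656 ≈ 0.1799

Pr(intruder | barking, ¬distant siren) ≈ 0.1799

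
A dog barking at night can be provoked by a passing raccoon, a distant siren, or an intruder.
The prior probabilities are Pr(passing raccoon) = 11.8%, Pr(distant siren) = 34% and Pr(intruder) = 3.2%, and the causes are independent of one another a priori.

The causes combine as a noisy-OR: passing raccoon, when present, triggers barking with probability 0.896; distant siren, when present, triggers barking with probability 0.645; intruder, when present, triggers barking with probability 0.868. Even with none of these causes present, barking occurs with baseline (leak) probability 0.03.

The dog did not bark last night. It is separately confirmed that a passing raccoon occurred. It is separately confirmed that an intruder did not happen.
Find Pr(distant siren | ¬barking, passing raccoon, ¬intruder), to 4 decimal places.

Under noisy-OR, P(barking | causes) = 1 − (1−0.03)·∏(1−qᵢ) over the active causes.
By total probability over both values of distant siren:
  P(¬barking | passing raccoon, ¬intruder) = 0.10088·0.66 + 0.035812·0.34
        = 0.066581 + 0.012176 = 0.078757
Configurations with distant siren contribute 0.012176, so
  P(distant siren | ¬barking, passing raccoon, ¬intruder) = 0.012176 / 0.078757 ≈ 0.1546

Pr(distant siren | ¬barking, passing raccoon, ¬intruder) ≈ 0.1546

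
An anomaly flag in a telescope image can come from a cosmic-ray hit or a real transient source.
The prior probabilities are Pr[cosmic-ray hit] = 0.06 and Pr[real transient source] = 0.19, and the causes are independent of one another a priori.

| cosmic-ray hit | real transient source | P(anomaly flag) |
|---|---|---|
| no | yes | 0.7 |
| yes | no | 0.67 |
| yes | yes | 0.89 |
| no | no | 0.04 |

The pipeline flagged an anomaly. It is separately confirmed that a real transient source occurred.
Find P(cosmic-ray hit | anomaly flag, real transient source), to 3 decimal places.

P(anomaly flag | real transient source) = 0.7×0.94 + 0.89×0.06 = 0.658000 + 0.053400 = 0.711400
The cosmic-ray hit-present share is 0.89×0.06 = 0.053400.
P(cosmic-ray hit | anomaly flag, real transient source) = 0.053400 / 0.711400 ≈ 0.075

P(cosmic-ray hit | anomaly flag, real transient source) ≈ 0.075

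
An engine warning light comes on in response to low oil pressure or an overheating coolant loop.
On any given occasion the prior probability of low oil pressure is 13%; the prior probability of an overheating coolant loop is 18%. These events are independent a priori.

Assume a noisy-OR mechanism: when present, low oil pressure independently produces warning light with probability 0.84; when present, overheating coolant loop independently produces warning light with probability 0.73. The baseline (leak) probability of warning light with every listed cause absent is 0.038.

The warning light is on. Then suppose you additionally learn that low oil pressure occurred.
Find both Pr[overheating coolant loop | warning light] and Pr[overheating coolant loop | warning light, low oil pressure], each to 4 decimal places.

Pr[overheating coolant loop | warning light] ≈ 0.5412; Pr[overheating coolant loop | warning light, low oil pressure] ≈ 0.1991

Under noisy-OR, P(warning light | causes) = 1 − (1−0.038)·∏(1−qᵢ) over the active causes.
By total probability over the 4 (low oil pressure, overheating coolant loop) configurations:
  P(warning light) = 0.038·0.87·0.82 + 0.74026·0.87·0.18 + 0.84608·0.13·0.82 + 0.958442·0.13·0.18
        = 0.027109 + 0.115925 + 0.090192 + 0.022428 = 0.255654
Keeping only the overheating coolant loop-present terms gives 0.138353, so
  P(overheating coolant loop | warning light) = 0.138353 / 0.255654 ≈ 0.5412

With the extra evidence:
P(warning light | low oil pressure) = 0.84608*0.82 + 0.958442*0.18 = 0.693786 + 0.172520 = 0.866306
Restricting to configurations with overheating coolant loop present: 0.958442*0.18 = 0.172520.
Hence the posterior is 0.172520/0.866306 ≈ 0.1991.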